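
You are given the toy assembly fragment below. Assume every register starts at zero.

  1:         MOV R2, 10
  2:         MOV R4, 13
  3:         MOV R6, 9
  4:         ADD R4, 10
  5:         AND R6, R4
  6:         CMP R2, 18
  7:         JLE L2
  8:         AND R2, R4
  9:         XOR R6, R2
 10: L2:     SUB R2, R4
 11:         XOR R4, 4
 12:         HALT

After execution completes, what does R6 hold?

1

R2=10
R4=13
R6=9
R4=13+10=23
R6=9&23=1
CMP R2, 18  (cmp 10,18)
JLE L2: taken
R2=10-23=-13
R4=23^4=19
halt.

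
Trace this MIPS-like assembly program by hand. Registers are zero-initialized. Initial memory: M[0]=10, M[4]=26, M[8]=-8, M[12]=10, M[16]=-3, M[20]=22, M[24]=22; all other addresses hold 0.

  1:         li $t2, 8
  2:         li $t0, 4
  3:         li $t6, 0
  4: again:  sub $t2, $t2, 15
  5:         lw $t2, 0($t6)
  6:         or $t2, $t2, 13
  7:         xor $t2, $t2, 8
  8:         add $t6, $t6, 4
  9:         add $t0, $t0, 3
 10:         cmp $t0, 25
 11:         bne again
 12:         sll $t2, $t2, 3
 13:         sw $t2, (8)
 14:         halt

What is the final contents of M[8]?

184

after li $t2, 8: $t2=8
after li $t0, 4: $t0=4
after li $t6, 0: $t6=0
after sub $t2, $t2, 15: $t2=8-15=-7
after lw $t2, 0($t6): $t2=M[0]=10
after or $t2, $t2, 13: $t2=10|13=15
after xor $t2, $t2, 8: $t2=15^8=7
after add $t6, $t6, 4: $t6=0+4=4
after add $t0, $t0, 3: $t0=4+3=7
cmp $t0, 25  (cmp 7,25)
bne again: taken
after sub $t2, $t2, 15: $t2=7-15=-8
after lw $t2, 0($t6): $t2=M[4]=26
after or $t2, $t2, 13: $t2=26|13=31
after xor $t2, $t2, 8: $t2=31^8=23
after add $t6, $t6, 4: $t6=4+4=8
after add $t0, $t0, 3: $t0=7+3=10
cmp $t0, 25  (cmp 10,25)
bne again: taken
after sub $t2, $t2, 15: $t2=23-15=8
after lw $t2, 0($t6): $t2=M[8]=-8
after or $t2, $t2, 13: $t2=(-8)|13=-3
after xor $t2, $t2, 8: $t2=(-3)^8=-11
after add $t6, $t6, 4: $t6=8+4=12
after add $t0, $t0, 3: $t0=10+3=13
cmp $t0, 25  (cmp 13,25)
bne again: taken
after sub $t2, $t2, 15: $t2=(-11)-15=-26
after lw $t2, 0($t6): $t2=M[12]=10
after or $t2, $t2, 13: $t2=10|13=15
after xor $t2, $t2, 8: $t2=15^8=7
after add $t6, $t6, 4: $t6=12+4=16
after add $t0, $t0, 3: $t0=13+3=16
cmp $t0, 25  (cmp 16,25)
bne again: taken
after sub $t2, $t2, 15: $t2=7-15=-8
after lw $t2, 0($t6): $t2=M[16]=-3
after or $t2, $t2, 13: $t2=(-3)|13=-3
after xor $t2, $t2, 8: $t2=(-3)^8=-11
after add $t6, $t6, 4: $t6=16+4=20
after add $t0, $t0, 3: $t0=16+3=19
cmp $t0, 25  (cmp 19,25)
bne again: taken
after sub $t2, $t2, 15: $t2=(-11)-15=-26
after lw $t2, 0($t6): $t2=M[20]=22
after or $t2, $t2, 13: $t2=22|13=31
after xor $t2, $t2, 8: $t2=31^8=23
after add $t6, $t6, 4: $t6=20+4=24
after add $t0, $t0, 3: $t0=19+3=22
cmp $t0, 25  (cmp 22,25)
bne again: taken
after sub $t2, $t2, 15: $t2=23-15=8
after lw $t2, 0($t6): $t2=M[24]=22
after or $t2, $t2, 13: $t2=22|13=31
after xor $t2, $t2, 8: $t2=31^8=23
after add $t6, $t6, 4: $t6=24+4=28
after add $t0, $t0, 3: $t0=22+3=25
cmp $t0, 25  (cmp 25,25)
bne again: not taken
after sll $t2, $t2, 3: $t2=23<<3=184
sw $t2, (8) → M[8]=184
halt.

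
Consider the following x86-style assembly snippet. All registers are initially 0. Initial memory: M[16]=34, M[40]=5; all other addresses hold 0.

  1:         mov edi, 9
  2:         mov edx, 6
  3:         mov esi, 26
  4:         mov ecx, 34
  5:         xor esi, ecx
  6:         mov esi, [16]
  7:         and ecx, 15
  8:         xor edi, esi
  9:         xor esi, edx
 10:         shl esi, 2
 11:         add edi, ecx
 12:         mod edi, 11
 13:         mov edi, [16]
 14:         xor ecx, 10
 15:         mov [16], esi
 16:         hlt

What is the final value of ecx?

mov edi, 9 → edi=9
mov edx, 6 → edx=6
mov esi, 26 → esi=26
mov ecx, 34 → ecx=34
xor esi, ecx → esi=26^34=56
mov esi, [16] → esi=M[16]=34
and ecx, 15 → ecx=34&15=2
xor edi, esi → edi=9^34=43
xor esi, edx → esi=34^6=36
shl esi, 2 → esi=36<<2=144
add edi, ecx → edi=43+2=45
mod edi, 11 → edi=45%11=1
mov edi, [16] → edi=M[16]=34
xor ecx, 10 → ecx=2^10=8
mov [16], esi → M[16]=144
halt.

8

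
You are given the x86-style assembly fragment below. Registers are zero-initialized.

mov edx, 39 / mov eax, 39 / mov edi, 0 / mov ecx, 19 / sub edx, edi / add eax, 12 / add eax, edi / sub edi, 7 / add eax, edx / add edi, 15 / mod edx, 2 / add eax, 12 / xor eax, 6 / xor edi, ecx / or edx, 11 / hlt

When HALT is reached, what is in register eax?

96

mov edx, 39 → edx=39
mov eax, 39 → eax=39
mov edi, 0 → edi=0
mov ecx, 19 → ecx=19
sub edx, edi → edx=39-0=39
add eax, 12 → eax=39+12=51
add eax, edi → eax=51+0=51
sub edi, 7 → edi=0-7=-7
add eax, edx → eax=51+39=90
add edi, 15 → edi=(-7)+15=8
mod edx, 2 → edx=39%2=1
add eax, 12 → eax=90+12=102
xor eax, 6 → eax=102^6=96
xor edi, ecx → edi=8^19=27
or edx, 11 → edx=1|11=11
halt.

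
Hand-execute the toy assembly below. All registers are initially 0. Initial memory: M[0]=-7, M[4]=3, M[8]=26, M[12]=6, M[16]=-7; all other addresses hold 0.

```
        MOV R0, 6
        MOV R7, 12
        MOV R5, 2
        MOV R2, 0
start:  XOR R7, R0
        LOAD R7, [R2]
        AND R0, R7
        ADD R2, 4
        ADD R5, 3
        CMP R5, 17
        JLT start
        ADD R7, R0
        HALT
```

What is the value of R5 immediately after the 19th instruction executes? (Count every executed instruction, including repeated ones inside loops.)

R0=6
R7=12
R5=2
R2=0
R7=12^6=10
R7=M[0]=-7
R0=6&(-7)=0
R2=0+4=4
R5=2+3=5
CMP R5, 17  (cmp 5,17)
JLT start: taken
R7=(-7)^0=-7
R7=M[4]=3
R0=0&3=0
R2=4+4=8
R5=5+3=8
CMP R5, 17  (cmp 8,17)
JLT start: taken
R7=3^0=3
After step 19: R5 = 8.

8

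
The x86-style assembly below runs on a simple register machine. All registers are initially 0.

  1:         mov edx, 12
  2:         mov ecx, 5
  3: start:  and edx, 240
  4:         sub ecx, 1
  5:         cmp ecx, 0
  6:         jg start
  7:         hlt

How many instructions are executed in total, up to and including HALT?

23

mov edx, 12 → edx=12
mov ecx, 5 → ecx=5
and edx, 240 → edx=12&240=0
sub ecx, 1 → ecx=5-1=4
cmp ecx, 0  (cmp 4,0)
jg start: taken
and edx, 240 → edx=0&240=0
sub ecx, 1 → ecx=4-1=3
cmp ecx, 0  (cmp 3,0)
jg start: taken
and edx, 240 → edx=0&240=0
sub ecx, 1 → ecx=3-1=2
cmp ecx, 0  (cmp 2,0)
jg start: taken
and edx, 240 → edx=0&240=0
sub ecx, 1 → ecx=2-1=1
cmp ecx, 0  (cmp 1,0)
jg start: taken
and edx, 240 → edx=0&240=0
sub ecx, 1 → ecx=1-1=0
cmp ecx, 0  (cmp 0,0)
jg start: not taken
halt.
Total executed instructions: 23.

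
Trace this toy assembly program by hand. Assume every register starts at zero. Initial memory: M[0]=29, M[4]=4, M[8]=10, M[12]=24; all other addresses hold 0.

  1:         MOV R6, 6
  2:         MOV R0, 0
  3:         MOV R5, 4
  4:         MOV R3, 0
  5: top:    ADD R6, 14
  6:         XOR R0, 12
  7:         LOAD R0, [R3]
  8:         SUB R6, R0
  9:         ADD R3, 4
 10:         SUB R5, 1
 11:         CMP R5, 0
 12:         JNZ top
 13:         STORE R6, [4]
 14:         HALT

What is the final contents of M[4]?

R6=6
R0=0
R5=4
R3=0
R6=6+14=20
R0=0^12=12
R0=M[0]=29
R6=20-29=-9
R3=0+4=4
R5=4-1=3
CMP R5, 0  (cmp 3,0)
JNZ top: taken
R6=(-9)+14=5
R0=29^12=17
R0=M[4]=4
R6=5-4=1
R3=4+4=8
R5=3-1=2
CMP R5, 0  (cmp 2,0)
JNZ top: taken
R6=1+14=15
R0=4^12=8
R0=M[8]=10
R6=15-10=5
R3=8+4=12
R5=2-1=1
CMP R5, 0  (cmp 1,0)
JNZ top: taken
R6=5+14=19
R0=10^12=6
R0=M[12]=24
R6=19-24=-5
R3=12+4=16
R5=1-1=0
CMP R5, 0  (cmp 0,0)
JNZ top: not taken
STORE R6, [4] → M[4]=-5
halt.

-5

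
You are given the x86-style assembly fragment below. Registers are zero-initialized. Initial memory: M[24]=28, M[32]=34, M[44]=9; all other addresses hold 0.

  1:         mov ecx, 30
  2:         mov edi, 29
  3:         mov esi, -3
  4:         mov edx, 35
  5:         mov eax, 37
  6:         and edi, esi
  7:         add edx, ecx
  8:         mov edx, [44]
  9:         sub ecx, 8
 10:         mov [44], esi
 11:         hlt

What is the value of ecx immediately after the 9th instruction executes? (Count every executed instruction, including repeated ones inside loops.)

22

ecx=30
edi=29
esi=-3
edx=35
eax=37
edi=29&(-3)=29
edx=35+30=65
edx=M[44]=9
ecx=30-8=22
After step 9: ecx = 22.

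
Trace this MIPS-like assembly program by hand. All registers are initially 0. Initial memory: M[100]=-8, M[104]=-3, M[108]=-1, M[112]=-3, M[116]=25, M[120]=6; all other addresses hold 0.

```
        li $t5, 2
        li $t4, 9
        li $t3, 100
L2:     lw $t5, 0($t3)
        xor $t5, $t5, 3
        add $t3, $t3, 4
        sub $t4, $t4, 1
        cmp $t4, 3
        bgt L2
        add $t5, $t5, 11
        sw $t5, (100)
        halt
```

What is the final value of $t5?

16

li $t5, 2 → $t5=2
li $t4, 9 → $t4=9
li $t3, 100 → $t3=100
lw $t5, 0($t3) → $t5=M[100]=-8
xor $t5, $t5, 3 → $t5=(-8)^3=-5
add $t3, $t3, 4 → $t3=100+4=104
sub $t4, $t4, 1 → $t4=9-1=8
cmp $t4, 3  (cmp 8,3)
bgt L2: taken
lw $t5, 0($t3) → $t5=M[104]=-3
xor $t5, $t5, 3 → $t5=(-3)^3=-2
add $t3, $t3, 4 → $t3=104+4=108
sub $t4, $t4, 1 → $t4=8-1=7
cmp $t4, 3  (cmp 7,3)
bgt L2: taken
lw $t5, 0($t3) → $t5=M[108]=-1
xor $t5, $t5, 3 → $t5=(-1)^3=-4
add $t3, $t3, 4 → $t3=108+4=112
sub $t4, $t4, 1 → $t4=7-1=6
cmp $t4, 3  (cmp 6,3)
bgt L2: taken
lw $t5, 0($t3) → $t5=M[112]=-3
xor $t5, $t5, 3 → $t5=(-3)^3=-2
add $t3, $t3, 4 → $t3=112+4=116
sub $t4, $t4, 1 → $t4=6-1=5
cmp $t4, 3  (cmp 5,3)
bgt L2: taken
lw $t5, 0($t3) → $t5=M[116]=25
xor $t5, $t5, 3 → $t5=25^3=26
add $t3, $t3, 4 → $t3=116+4=120
sub $t4, $t4, 1 → $t4=5-1=4
cmp $t4, 3  (cmp 4,3)
bgt L2: taken
lw $t5, 0($t3) → $t5=M[120]=6
xor $t5, $t5, 3 → $t5=6^3=5
add $t3, $t3, 4 → $t3=120+4=124
sub $t4, $t4, 1 → $t4=4-1=3
cmp $t4, 3  (cmp 3,3)
bgt L2: not taken
add $t5, $t5, 11 → $t5=5+11=16
sw $t5, (100) → M[100]=16
halt.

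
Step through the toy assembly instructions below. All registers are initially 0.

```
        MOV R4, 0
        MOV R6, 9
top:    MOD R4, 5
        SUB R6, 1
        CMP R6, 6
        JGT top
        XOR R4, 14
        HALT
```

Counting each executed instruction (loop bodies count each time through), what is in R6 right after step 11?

7

R4=0
R6=9
R4=0%5=0
R6=9-1=8
CMP R6, 6  (cmp 8,6)
JGT top: taken
R4=0%5=0
R6=8-1=7
CMP R6, 6  (cmp 7,6)
JGT top: taken
R4=0%5=0
After step 11: R6 = 7.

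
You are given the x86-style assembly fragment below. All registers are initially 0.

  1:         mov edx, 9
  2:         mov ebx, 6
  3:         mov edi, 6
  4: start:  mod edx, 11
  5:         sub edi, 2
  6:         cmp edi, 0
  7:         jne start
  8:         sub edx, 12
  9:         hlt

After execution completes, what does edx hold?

-3

after mov edx, 9: edx=9
after mov ebx, 6: ebx=6
after mov edi, 6: edi=6
after mod edx, 11: edx=9%11=9
after sub edi, 2: edi=6-2=4
cmp edi, 0  (cmp 4,0)
jne start: taken
after mod edx, 11: edx=9%11=9
after sub edi, 2: edi=4-2=2
cmp edi, 0  (cmp 2,0)
jne start: taken
after mod edx, 11: edx=9%11=9
after sub edi, 2: edi=2-2=0
cmp edi, 0  (cmp 0,0)
jne start: not taken
after sub edx, 12: edx=9-12=-3
halt.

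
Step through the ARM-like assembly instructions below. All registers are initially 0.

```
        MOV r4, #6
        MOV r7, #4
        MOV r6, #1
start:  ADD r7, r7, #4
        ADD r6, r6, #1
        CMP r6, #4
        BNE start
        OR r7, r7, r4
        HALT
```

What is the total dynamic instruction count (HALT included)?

MOV r4, #6 → r4=6
MOV r7, #4 → r7=4
MOV r6, #1 → r6=1
ADD r7, r7, #4 → r7=4+4=8
ADD r6, r6, #1 → r6=1+1=2
CMP r6, #4  (cmp 2,4)
BNE start: taken
ADD r7, r7, #4 → r7=8+4=12
ADD r6, r6, #1 → r6=2+1=3
CMP r6, #4  (cmp 3,4)
BNE start: taken
ADD r7, r7, #4 → r7=12+4=16
ADD r6, r6, #1 → r6=3+1=4
CMP r6, #4  (cmp 4,4)
BNE start: not taken
OR r7, r7, r4 → r7=16|6=22
halt.
Total executed instructions: 17.

17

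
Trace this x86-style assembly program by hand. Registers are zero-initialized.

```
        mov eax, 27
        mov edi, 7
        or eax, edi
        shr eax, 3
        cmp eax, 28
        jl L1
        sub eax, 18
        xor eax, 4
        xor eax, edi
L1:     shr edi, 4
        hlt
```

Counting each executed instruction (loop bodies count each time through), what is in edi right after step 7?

0

after mov eax, 27: eax=27
after mov edi, 7: edi=7
after or eax, edi: eax=27|7=31
after shr eax, 3: eax=31>>3=3
cmp eax, 28  (cmp 3,28)
jl L1: taken
after shr edi, 4: edi=7>>4=0
After step 7: edi = 0.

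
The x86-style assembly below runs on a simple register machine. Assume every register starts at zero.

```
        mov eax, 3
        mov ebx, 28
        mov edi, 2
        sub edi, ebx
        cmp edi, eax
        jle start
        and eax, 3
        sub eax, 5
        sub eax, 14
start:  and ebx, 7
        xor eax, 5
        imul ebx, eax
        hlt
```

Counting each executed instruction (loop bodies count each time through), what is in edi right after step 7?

mov eax, 3 → eax=3
mov ebx, 28 → ebx=28
mov edi, 2 → edi=2
sub edi, ebx → edi=2-28=-26
cmp edi, eax  (cmp -26,3)
jle start: taken
and ebx, 7 → ebx=28&7=4
After step 7: edi = -26.

-26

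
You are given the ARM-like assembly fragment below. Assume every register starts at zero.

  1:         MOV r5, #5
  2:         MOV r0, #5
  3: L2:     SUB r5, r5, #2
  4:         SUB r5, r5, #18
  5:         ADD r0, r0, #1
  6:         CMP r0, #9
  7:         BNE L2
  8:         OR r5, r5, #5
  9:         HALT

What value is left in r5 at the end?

MOV r5, #5 → r5=5
MOV r0, #5 → r0=5
SUB r5, r5, #2 → r5=5-2=3
SUB r5, r5, #18 → r5=3-18=-15
ADD r0, r0, #1 → r0=5+1=6
CMP r0, #9  (cmp 6,9)
BNE L2: taken
SUB r5, r5, #2 → r5=(-15)-2=-17
SUB r5, r5, #18 → r5=(-17)-18=-35
ADD r0, r0, #1 → r0=6+1=7
CMP r0, #9  (cmp 7,9)
BNE L2: taken
SUB r5, r5, #2 → r5=(-35)-2=-37
SUB r5, r5, #18 → r5=(-37)-18=-55
ADD r0, r0, #1 → r0=7+1=8
CMP r0, #9  (cmp 8,9)
BNE L2: taken
SUB r5, r5, #2 → r5=(-55)-2=-57
SUB r5, r5, #18 → r5=(-57)-18=-75
ADD r0, r0, #1 → r0=8+1=9
CMP r0, #9  (cmp 9,9)
BNE L2: not taken
OR r5, r5, #5 → r5=(-75)|5=-75
halt.

-75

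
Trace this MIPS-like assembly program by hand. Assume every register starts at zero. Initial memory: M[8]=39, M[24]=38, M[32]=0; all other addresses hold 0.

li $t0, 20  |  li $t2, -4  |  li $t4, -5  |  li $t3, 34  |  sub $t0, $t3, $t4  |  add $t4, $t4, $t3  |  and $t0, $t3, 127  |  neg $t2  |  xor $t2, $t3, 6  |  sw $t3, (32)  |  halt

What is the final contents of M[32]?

34

after li $t0, 20: $t0=20
after li $t2, -4: $t2=-4
after li $t4, -5: $t4=-5
after li $t3, 34: $t3=34
after sub $t0, $t3, $t4: $t0=34-(-5)=39
after add $t4, $t4, $t3: $t4=(-5)+34=29
after and $t0, $t3, 127: $t0=34&127=34
after neg $t2: $t2=-(-4)=4
after xor $t2, $t3, 6: $t2=34^6=36
sw $t3, (32) → M[32]=34
halt.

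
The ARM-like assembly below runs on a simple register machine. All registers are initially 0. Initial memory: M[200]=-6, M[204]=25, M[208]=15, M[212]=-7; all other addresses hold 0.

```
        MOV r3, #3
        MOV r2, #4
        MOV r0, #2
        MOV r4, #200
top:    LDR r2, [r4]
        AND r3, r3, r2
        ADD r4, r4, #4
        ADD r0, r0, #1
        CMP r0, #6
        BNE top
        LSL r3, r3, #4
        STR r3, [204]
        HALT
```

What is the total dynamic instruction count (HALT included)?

r3=3
r2=4
r0=2
r4=200
r2=M[200]=-6
r3=3&(-6)=2
r4=200+4=204
r0=2+1=3
CMP r0, #6  (cmp 3,6)
BNE top: taken
r2=M[204]=25
r3=2&25=0
r4=204+4=208
r0=3+1=4
CMP r0, #6  (cmp 4,6)
BNE top: taken
r2=M[208]=15
r3=0&15=0
r4=208+4=212
r0=4+1=5
CMP r0, #6  (cmp 5,6)
BNE top: taken
r2=M[212]=-7
r3=0&(-7)=0
r4=212+4=216
r0=5+1=6
CMP r0, #6  (cmp 6,6)
BNE top: not taken
r3=0<<4=0
STR r3, [204] → M[204]=0
halt.
Total executed instructions: 31.

31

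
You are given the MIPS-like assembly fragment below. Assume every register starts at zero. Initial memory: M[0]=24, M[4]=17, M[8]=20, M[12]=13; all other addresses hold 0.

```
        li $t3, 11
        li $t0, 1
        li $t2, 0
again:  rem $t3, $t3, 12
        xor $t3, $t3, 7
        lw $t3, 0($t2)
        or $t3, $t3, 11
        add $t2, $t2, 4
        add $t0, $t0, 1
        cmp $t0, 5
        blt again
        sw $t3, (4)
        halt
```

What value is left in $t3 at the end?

li $t3, 11 → $t3=11
li $t0, 1 → $t0=1
li $t2, 0 → $t2=0
rem $t3, $t3, 12 → $t3=11%12=11
xor $t3, $t3, 7 → $t3=11^7=12
lw $t3, 0($t2) → $t3=M[0]=24
or $t3, $t3, 11 → $t3=24|11=27
add $t2, $t2, 4 → $t2=0+4=4
add $t0, $t0, 1 → $t0=1+1=2
cmp $t0, 5  (cmp 2,5)
blt again: taken
rem $t3, $t3, 12 → $t3=27%12=3
xor $t3, $t3, 7 → $t3=3^7=4
lw $t3, 0($t2) → $t3=M[4]=17
or $t3, $t3, 11 → $t3=17|11=27
add $t2, $t2, 4 → $t2=4+4=8
add $t0, $t0, 1 → $t0=2+1=3
cmp $t0, 5  (cmp 3,5)
blt again: taken
rem $t3, $t3, 12 → $t3=27%12=3
xor $t3, $t3, 7 → $t3=3^7=4
lw $t3, 0($t2) → $t3=M[8]=20
or $t3, $t3, 11 → $t3=20|11=31
add $t2, $t2, 4 → $t2=8+4=12
add $t0, $t0, 1 → $t0=3+1=4
cmp $t0, 5  (cmp 4,5)
blt again: taken
rem $t3, $t3, 12 → $t3=31%12=7
xor $t3, $t3, 7 → $t3=7^7=0
lw $t3, 0($t2) → $t3=M[12]=13
or $t3, $t3, 11 → $t3=13|11=15
add $t2, $t2, 4 → $t2=12+4=16
add $t0, $t0, 1 → $t0=4+1=5
cmp $t0, 5  (cmp 5,5)
blt again: not taken
sw $t3, (4) → M[4]=15
halt.

15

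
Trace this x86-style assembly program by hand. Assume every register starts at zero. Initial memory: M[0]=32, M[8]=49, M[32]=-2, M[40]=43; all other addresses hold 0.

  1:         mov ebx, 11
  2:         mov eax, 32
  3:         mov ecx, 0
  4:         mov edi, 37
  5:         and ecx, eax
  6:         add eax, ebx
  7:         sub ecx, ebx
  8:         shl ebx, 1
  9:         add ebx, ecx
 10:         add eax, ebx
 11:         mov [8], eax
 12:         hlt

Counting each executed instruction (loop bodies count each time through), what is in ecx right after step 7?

-11

after mov ebx, 11: ebx=11
after mov eax, 32: eax=32
after mov ecx, 0: ecx=0
after mov edi, 37: edi=37
after and ecx, eax: ecx=0&32=0
after add eax, ebx: eax=32+11=43
after sub ecx, ebx: ecx=0-11=-11
After step 7: ecx = -11.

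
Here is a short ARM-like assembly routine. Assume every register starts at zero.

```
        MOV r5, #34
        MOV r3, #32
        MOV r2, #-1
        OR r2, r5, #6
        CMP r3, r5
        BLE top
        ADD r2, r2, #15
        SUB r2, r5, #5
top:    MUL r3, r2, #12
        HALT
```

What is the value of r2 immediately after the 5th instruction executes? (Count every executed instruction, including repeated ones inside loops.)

38

r5=34
r3=32
r2=-1
r2=34|6=38
CMP r3, r5  (cmp 32,34)
After step 5: r2 = 38.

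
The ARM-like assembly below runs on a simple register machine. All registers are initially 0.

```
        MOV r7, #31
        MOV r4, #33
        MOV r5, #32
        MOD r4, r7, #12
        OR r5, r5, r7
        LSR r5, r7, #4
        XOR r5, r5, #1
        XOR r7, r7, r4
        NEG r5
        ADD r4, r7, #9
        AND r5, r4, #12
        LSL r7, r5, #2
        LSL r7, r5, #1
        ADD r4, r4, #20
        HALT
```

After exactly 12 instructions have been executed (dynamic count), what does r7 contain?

after MOV r7, #31: r7=31
after MOV r4, #33: r4=33
after MOV r5, #32: r5=32
after MOD r4, r7, #12: r4=31%12=7
after OR r5, r5, r7: r5=32|31=63
after LSR r5, r7, #4: r5=31>>4=1
after XOR r5, r5, #1: r5=1^1=0
after XOR r7, r7, r4: r7=31^7=24
after NEG r5: r5=-(0)=0
after ADD r4, r7, #9: r4=24+9=33
after AND r5, r4, #12: r5=33&12=0
after LSL r7, r5, #2: r7=0<<2=0
After step 12: r7 = 0.

0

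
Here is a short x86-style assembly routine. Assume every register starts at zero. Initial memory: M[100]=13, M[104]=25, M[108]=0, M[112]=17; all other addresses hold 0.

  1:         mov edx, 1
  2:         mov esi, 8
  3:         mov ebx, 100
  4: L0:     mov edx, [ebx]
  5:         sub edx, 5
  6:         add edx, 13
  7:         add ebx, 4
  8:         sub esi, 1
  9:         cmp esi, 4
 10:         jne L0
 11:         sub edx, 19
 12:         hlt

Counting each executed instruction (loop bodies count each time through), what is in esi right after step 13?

7

edx=1
esi=8
ebx=100
edx=M[100]=13
edx=13-5=8
edx=8+13=21
ebx=100+4=104
esi=8-1=7
cmp esi, 4  (cmp 7,4)
jne L0: taken
edx=M[104]=25
edx=25-5=20
edx=20+13=33
After step 13: esi = 7.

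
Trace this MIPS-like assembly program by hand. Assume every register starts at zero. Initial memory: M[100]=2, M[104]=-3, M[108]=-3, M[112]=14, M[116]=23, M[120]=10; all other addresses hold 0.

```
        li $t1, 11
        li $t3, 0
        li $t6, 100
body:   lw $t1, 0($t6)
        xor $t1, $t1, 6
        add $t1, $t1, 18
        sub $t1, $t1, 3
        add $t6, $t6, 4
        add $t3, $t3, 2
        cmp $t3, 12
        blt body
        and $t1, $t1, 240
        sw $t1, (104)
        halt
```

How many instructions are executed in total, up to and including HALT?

54

$t1=11
$t3=0
$t6=100
$t1=M[100]=2
$t1=2^6=4
$t1=4+18=22
$t1=22-3=19
$t6=100+4=104
$t3=0+2=2
cmp $t3, 12  (cmp 2,12)
blt body: taken
$t1=M[104]=-3
$t1=(-3)^6=-5
$t1=(-5)+18=13
$t1=13-3=10
$t6=104+4=108
$t3=2+2=4
cmp $t3, 12  (cmp 4,12)
blt body: taken
$t1=M[108]=-3
$t1=(-3)^6=-5
$t1=(-5)+18=13
$t1=13-3=10
$t6=108+4=112
$t3=4+2=6
cmp $t3, 12  (cmp 6,12)
blt body: taken
$t1=M[112]=14
$t1=14^6=8
$t1=8+18=26
$t1=26-3=23
$t6=112+4=116
$t3=6+2=8
cmp $t3, 12  (cmp 8,12)
blt body: taken
$t1=M[116]=23
$t1=23^6=17
$t1=17+18=35
$t1=35-3=32
$t6=116+4=120
$t3=8+2=10
cmp $t3, 12  (cmp 10,12)
blt body: taken
$t1=M[120]=10
$t1=10^6=12
$t1=12+18=30
$t1=30-3=27
$t6=120+4=124
$t3=10+2=12
cmp $t3, 12  (cmp 12,12)
blt body: not taken
$t1=27&240=16
sw $t1, (104) → M[104]=16
halt.
Total executed instructions: 54.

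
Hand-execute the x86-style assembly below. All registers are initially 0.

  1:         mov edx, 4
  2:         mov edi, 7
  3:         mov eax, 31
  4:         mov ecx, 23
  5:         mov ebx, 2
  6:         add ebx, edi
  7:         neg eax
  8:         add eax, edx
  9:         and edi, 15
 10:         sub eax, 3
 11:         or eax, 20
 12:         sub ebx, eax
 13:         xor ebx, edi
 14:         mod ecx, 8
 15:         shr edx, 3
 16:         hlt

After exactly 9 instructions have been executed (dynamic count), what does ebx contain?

9

edx=4
edi=7
eax=31
ecx=23
ebx=2
ebx=2+7=9
eax=-(31)=-31
eax=(-31)+4=-27
edi=7&15=7
After step 9: ebx = 9.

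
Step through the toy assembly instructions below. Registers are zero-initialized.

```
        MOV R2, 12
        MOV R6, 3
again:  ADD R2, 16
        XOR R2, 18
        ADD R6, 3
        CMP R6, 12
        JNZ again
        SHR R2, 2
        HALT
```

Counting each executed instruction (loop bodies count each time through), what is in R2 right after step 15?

MOV R2, 12 → R2=12
MOV R6, 3 → R6=3
ADD R2, 16 → R2=12+16=28
XOR R2, 18 → R2=28^18=14
ADD R6, 3 → R6=3+3=6
CMP R6, 12  (cmp 6,12)
JNZ again: taken
ADD R2, 16 → R2=14+16=30
XOR R2, 18 → R2=30^18=12
ADD R6, 3 → R6=6+3=9
CMP R6, 12  (cmp 9,12)
JNZ again: taken
ADD R2, 16 → R2=12+16=28
XOR R2, 18 → R2=28^18=14
ADD R6, 3 → R6=9+3=12
After step 15: R2 = 14.

14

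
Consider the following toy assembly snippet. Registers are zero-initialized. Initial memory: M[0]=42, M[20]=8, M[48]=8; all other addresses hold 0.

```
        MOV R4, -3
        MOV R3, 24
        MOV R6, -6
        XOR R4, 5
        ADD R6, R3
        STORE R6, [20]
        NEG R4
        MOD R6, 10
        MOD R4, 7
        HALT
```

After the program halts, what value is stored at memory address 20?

18

MOV R4, -3 → R4=-3
MOV R3, 24 → R3=24
MOV R6, -6 → R6=-6
XOR R4, 5 → R4=(-3)^5=-8
ADD R6, R3 → R6=(-6)+24=18
STORE R6, [20] → M[20]=18
NEG R4 → R4=-(-8)=8
MOD R6, 10 → R6=18%10=8
MOD R4, 7 → R4=8%7=1
halt.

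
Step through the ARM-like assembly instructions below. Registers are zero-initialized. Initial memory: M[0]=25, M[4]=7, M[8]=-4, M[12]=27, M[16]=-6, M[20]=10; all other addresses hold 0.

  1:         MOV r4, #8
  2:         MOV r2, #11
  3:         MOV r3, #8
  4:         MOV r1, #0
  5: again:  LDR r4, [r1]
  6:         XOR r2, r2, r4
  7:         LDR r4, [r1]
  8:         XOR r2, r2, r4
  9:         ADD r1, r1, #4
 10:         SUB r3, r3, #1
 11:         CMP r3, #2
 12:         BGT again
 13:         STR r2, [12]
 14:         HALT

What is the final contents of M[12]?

after MOV r4, #8: r4=8
after MOV r2, #11: r2=11
after MOV r3, #8: r3=8
after MOV r1, #0: r1=0
after LDR r4, [r1]: r4=M[0]=25
after XOR r2, r2, r4: r2=11^25=18
after LDR r4, [r1]: r4=M[0]=25
after XOR r2, r2, r4: r2=18^25=11
after ADD r1, r1, #4: r1=0+4=4
after SUB r3, r3, #1: r3=8-1=7
CMP r3, #2  (cmp 7,2)
BGT again: taken
after LDR r4, [r1]: r4=M[4]=7
after XOR r2, r2, r4: r2=11^7=12
after LDR r4, [r1]: r4=M[4]=7
after XOR r2, r2, r4: r2=12^7=11
after ADD r1, r1, #4: r1=4+4=8
after SUB r3, r3, #1: r3=7-1=6
CMP r3, #2  (cmp 6,2)
BGT again: taken
after LDR r4, [r1]: r4=M[8]=-4
after XOR r2, r2, r4: r2=11^(-4)=-9
after LDR r4, [r1]: r4=M[8]=-4
after XOR r2, r2, r4: r2=(-9)^(-4)=11
after ADD r1, r1, #4: r1=8+4=12
after SUB r3, r3, #1: r3=6-1=5
CMP r3, #2  (cmp 5,2)
BGT again: taken
after LDR r4, [r1]: r4=M[12]=27
after XOR r2, r2, r4: r2=11^27=16
after LDR r4, [r1]: r4=M[12]=27
after XOR r2, r2, r4: r2=16^27=11
after ADD r1, r1, #4: r1=12+4=16
after SUB r3, r3, #1: r3=5-1=4
CMP r3, #2  (cmp 4,2)
BGT again: taken
after LDR r4, [r1]: r4=M[16]=-6
after XOR r2, r2, r4: r2=11^(-6)=-15
after LDR r4, [r1]: r4=M[16]=-6
after XOR r2, r2, r4: r2=(-15)^(-6)=11
after ADD r1, r1, #4: r1=16+4=20
after SUB r3, r3, #1: r3=4-1=3
CMP r3, #2  (cmp 3,2)
BGT again: taken
after LDR r4, [r1]: r4=M[20]=10
after XOR r2, r2, r4: r2=11^10=1
after LDR r4, [r1]: r4=M[20]=10
after XOR r2, r2, r4: r2=1^10=11
after ADD r1, r1, #4: r1=20+4=24
after SUB r3, r3, #1: r3=3-1=2
CMP r3, #2  (cmp 2,2)
BGT again: not taken
STR r2, [12] → M[12]=11
halt.

11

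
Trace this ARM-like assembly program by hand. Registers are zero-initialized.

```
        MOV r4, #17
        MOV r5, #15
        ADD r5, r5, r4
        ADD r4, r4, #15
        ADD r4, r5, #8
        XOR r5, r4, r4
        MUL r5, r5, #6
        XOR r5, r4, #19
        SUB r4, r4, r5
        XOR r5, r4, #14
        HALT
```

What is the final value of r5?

r4=17
r5=15
r5=15+17=32
r4=17+15=32
r4=32+8=40
r5=40^40=0
r5=0*6=0
r5=40^19=59
r4=40-59=-19
r5=(-19)^14=-29
halt.

-29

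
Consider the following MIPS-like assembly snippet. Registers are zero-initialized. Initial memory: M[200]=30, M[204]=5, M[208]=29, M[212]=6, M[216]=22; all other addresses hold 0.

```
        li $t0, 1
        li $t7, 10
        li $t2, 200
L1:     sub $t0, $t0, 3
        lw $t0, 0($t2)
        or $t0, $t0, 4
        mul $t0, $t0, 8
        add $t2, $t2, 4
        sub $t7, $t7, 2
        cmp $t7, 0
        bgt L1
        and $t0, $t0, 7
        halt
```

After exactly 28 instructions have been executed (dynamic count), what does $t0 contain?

229

after li $t0, 1: $t0=1
after li $t7, 10: $t7=10
after li $t2, 200: $t2=200
after sub $t0, $t0, 3: $t0=1-3=-2
after lw $t0, 0($t2): $t0=M[200]=30
after or $t0, $t0, 4: $t0=30|4=30
after mul $t0, $t0, 8: $t0=30*8=240
after add $t2, $t2, 4: $t2=200+4=204
after sub $t7, $t7, 2: $t7=10-2=8
cmp $t7, 0  (cmp 8,0)
bgt L1: taken
after sub $t0, $t0, 3: $t0=240-3=237
after lw $t0, 0($t2): $t0=M[204]=5
after or $t0, $t0, 4: $t0=5|4=5
after mul $t0, $t0, 8: $t0=5*8=40
after add $t2, $t2, 4: $t2=204+4=208
after sub $t7, $t7, 2: $t7=8-2=6
cmp $t7, 0  (cmp 6,0)
bgt L1: taken
after sub $t0, $t0, 3: $t0=40-3=37
after lw $t0, 0($t2): $t0=M[208]=29
after or $t0, $t0, 4: $t0=29|4=29
after mul $t0, $t0, 8: $t0=29*8=232
after add $t2, $t2, 4: $t2=208+4=212
after sub $t7, $t7, 2: $t7=6-2=4
cmp $t7, 0  (cmp 4,0)
bgt L1: taken
after sub $t0, $t0, 3: $t0=232-3=229
After step 28: $t0 = 229.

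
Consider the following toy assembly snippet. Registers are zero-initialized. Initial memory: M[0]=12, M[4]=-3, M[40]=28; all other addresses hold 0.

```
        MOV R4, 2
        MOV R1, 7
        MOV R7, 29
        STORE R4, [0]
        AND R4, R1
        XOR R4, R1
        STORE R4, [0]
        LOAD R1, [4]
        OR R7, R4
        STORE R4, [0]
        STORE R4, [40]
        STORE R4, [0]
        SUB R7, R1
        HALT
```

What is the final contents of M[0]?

MOV R4, 2 → R4=2
MOV R1, 7 → R1=7
MOV R7, 29 → R7=29
STORE R4, [0] → M[0]=2
AND R4, R1 → R4=2&7=2
XOR R4, R1 → R4=2^7=5
STORE R4, [0] → M[0]=5
LOAD R1, [4] → R1=M[4]=-3
OR R7, R4 → R7=29|5=29
STORE R4, [0] → M[0]=5
STORE R4, [40] → M[40]=5
STORE R4, [0] → M[0]=5
SUB R7, R1 → R7=29-(-3)=32
halt.

5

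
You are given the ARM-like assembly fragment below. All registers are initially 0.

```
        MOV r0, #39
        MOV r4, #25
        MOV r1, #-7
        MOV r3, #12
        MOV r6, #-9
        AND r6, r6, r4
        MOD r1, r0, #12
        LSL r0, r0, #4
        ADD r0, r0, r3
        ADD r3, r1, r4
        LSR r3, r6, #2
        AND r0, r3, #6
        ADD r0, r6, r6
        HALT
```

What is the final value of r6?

17

MOV r0, #39 → r0=39
MOV r4, #25 → r4=25
MOV r1, #-7 → r1=-7
MOV r3, #12 → r3=12
MOV r6, #-9 → r6=-9
AND r6, r6, r4 → r6=(-9)&25=17
MOD r1, r0, #12 → r1=39%12=3
LSL r0, r0, #4 → r0=39<<4=624
ADD r0, r0, r3 → r0=624+12=636
ADD r3, r1, r4 → r3=3+25=28
LSR r3, r6, #2 → r3=17>>2=4
AND r0, r3, #6 → r0=4&6=4
ADD r0, r6, r6 → r0=17+17=34
halt.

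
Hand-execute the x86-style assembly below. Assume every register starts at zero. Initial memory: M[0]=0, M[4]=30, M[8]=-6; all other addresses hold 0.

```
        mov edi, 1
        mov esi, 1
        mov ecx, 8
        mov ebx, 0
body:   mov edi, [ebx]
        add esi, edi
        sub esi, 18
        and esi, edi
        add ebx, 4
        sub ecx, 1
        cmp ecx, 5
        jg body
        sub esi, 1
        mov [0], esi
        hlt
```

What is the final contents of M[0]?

-17

mov edi, 1 → edi=1
mov esi, 1 → esi=1
mov ecx, 8 → ecx=8
mov ebx, 0 → ebx=0
mov edi, [ebx] → edi=M[0]=0
add esi, edi → esi=1+0=1
sub esi, 18 → esi=1-18=-17
and esi, edi → esi=(-17)&0=0
add ebx, 4 → ebx=0+4=4
sub ecx, 1 → ecx=8-1=7
cmp ecx, 5  (cmp 7,5)
jg body: taken
mov edi, [ebx] → edi=M[4]=30
add esi, edi → esi=0+30=30
sub esi, 18 → esi=30-18=12
and esi, edi → esi=12&30=12
add ebx, 4 → ebx=4+4=8
sub ecx, 1 → ecx=7-1=6
cmp ecx, 5  (cmp 6,5)
jg body: taken
mov edi, [ebx] → edi=M[8]=-6
add esi, edi → esi=12+(-6)=6
sub esi, 18 → esi=6-18=-12
and esi, edi → esi=(-12)&(-6)=-16
add ebx, 4 → ebx=8+4=12
sub ecx, 1 → ecx=6-1=5
cmp ecx, 5  (cmp 5,5)
jg body: not taken
sub esi, 1 → esi=(-16)-1=-17
mov [0], esi → M[0]=-17
halt.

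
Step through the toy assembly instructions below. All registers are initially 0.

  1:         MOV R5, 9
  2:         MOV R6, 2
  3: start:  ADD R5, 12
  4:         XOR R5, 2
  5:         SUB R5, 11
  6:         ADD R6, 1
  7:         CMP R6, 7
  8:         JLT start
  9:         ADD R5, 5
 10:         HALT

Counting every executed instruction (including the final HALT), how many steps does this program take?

MOV R5, 9 → R5=9
MOV R6, 2 → R6=2
ADD R5, 12 → R5=9+12=21
XOR R5, 2 → R5=21^2=23
SUB R5, 11 → R5=23-11=12
ADD R6, 1 → R6=2+1=3
CMP R6, 7  (cmp 3,7)
JLT start: taken
ADD R5, 12 → R5=12+12=24
XOR R5, 2 → R5=24^2=26
SUB R5, 11 → R5=26-11=15
ADD R6, 1 → R6=3+1=4
CMP R6, 7  (cmp 4,7)
JLT start: taken
ADD R5, 12 → R5=15+12=27
XOR R5, 2 → R5=27^2=25
SUB R5, 11 → R5=25-11=14
ADD R6, 1 → R6=4+1=5
CMP R6, 7  (cmp 5,7)
JLT start: taken
ADD R5, 12 → R5=14+12=26
XOR R5, 2 → R5=26^2=24
SUB R5, 11 → R5=24-11=13
ADD R6, 1 → R6=5+1=6
CMP R6, 7  (cmp 6,7)
JLT start: taken
ADD R5, 12 → R5=13+12=25
XOR R5, 2 → R5=25^2=27
SUB R5, 11 → R5=27-11=16
ADD R6, 1 → R6=6+1=7
CMP R6, 7  (cmp 7,7)
JLT start: not taken
ADD R5, 5 → R5=16+5=21
halt.
Total executed instructions: 34.

34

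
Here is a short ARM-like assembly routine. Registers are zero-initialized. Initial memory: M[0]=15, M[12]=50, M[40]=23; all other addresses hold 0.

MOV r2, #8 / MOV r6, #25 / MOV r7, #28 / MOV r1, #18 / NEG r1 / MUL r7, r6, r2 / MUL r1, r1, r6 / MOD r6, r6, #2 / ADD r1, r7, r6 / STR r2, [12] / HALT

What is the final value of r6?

r2=8
r6=25
r7=28
r1=18
r1=-(18)=-18
r7=25*8=200
r1=(-18)*25=-450
r6=25%2=1
r1=200+1=201
STR r2, [12] → M[12]=8
halt.

1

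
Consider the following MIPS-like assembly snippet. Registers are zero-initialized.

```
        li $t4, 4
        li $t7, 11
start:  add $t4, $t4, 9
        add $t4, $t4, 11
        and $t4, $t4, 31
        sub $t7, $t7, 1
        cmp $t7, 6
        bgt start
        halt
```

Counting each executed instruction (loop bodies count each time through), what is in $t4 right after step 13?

$t4=4
$t7=11
$t4=4+9=13
$t4=13+11=24
$t4=24&31=24
$t7=11-1=10
cmp $t7, 6  (cmp 10,6)
bgt start: taken
$t4=24+9=33
$t4=33+11=44
$t4=44&31=12
$t7=10-1=9
cmp $t7, 6  (cmp 9,6)
After step 13: $t4 = 12.

12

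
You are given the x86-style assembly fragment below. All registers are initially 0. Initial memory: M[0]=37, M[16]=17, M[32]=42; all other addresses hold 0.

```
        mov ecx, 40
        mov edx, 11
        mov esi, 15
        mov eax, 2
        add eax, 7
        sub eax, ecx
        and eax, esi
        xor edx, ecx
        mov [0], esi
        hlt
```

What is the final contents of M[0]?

ecx=40
edx=11
esi=15
eax=2
eax=2+7=9
eax=9-40=-31
eax=(-31)&15=1
edx=11^40=35
mov [0], esi → M[0]=15
halt.

15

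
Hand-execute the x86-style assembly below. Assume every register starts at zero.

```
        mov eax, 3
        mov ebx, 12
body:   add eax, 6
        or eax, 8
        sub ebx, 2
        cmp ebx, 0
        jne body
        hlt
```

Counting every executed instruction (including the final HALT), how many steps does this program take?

33

eax=3
ebx=12
eax=3+6=9
eax=9|8=9
ebx=12-2=10
cmp ebx, 0  (cmp 10,0)
jne body: taken
eax=9+6=15
eax=15|8=15
ebx=10-2=8
cmp ebx, 0  (cmp 8,0)
jne body: taken
eax=15+6=21
eax=21|8=29
ebx=8-2=6
cmp ebx, 0  (cmp 6,0)
jne body: taken
eax=29+6=35
eax=35|8=43
ebx=6-2=4
cmp ebx, 0  (cmp 4,0)
jne body: taken
eax=43+6=49
eax=49|8=57
ebx=4-2=2
cmp ebx, 0  (cmp 2,0)
jne body: taken
eax=57+6=63
eax=63|8=63
ebx=2-2=0
cmp ebx, 0  (cmp 0,0)
jne body: not taken
halt.
Total executed instructions: 33.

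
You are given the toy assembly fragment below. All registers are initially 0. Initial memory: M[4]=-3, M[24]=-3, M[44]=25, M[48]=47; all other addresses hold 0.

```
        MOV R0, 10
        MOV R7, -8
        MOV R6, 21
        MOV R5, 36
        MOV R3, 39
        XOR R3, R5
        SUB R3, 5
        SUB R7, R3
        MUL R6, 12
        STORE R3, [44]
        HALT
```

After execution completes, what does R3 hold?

MOV R0, 10 → R0=10
MOV R7, -8 → R7=-8
MOV R6, 21 → R6=21
MOV R5, 36 → R5=36
MOV R3, 39 → R3=39
XOR R3, R5 → R3=39^36=3
SUB R3, 5 → R3=3-5=-2
SUB R7, R3 → R7=(-8)-(-2)=-6
MUL R6, 12 → R6=21*12=252
STORE R3, [44] → M[44]=-2
halt.

-2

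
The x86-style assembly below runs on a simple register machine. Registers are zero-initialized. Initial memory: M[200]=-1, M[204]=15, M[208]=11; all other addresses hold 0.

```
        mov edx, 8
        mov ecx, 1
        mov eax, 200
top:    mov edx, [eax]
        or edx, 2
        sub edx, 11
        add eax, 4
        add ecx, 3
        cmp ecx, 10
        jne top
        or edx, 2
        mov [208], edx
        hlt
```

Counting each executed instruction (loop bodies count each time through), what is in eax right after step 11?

mov edx, 8 → edx=8
mov ecx, 1 → ecx=1
mov eax, 200 → eax=200
mov edx, [eax] → edx=M[200]=-1
or edx, 2 → edx=(-1)|2=-1
sub edx, 11 → edx=(-1)-11=-12
add eax, 4 → eax=200+4=204
add ecx, 3 → ecx=1+3=4
cmp ecx, 10  (cmp 4,10)
jne top: taken
mov edx, [eax] → edx=M[204]=15
After step 11: eax = 204.

204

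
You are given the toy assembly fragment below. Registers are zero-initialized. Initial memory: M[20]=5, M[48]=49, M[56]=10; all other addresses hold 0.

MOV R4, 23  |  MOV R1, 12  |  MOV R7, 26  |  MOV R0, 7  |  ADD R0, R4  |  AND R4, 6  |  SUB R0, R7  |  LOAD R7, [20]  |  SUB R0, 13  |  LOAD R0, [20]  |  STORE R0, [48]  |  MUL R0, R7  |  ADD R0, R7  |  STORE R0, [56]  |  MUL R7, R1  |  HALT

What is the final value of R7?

60

MOV R4, 23 → R4=23
MOV R1, 12 → R1=12
MOV R7, 26 → R7=26
MOV R0, 7 → R0=7
ADD R0, R4 → R0=7+23=30
AND R4, 6 → R4=23&6=6
SUB R0, R7 → R0=30-26=4
LOAD R7, [20] → R7=M[20]=5
SUB R0, 13 → R0=4-13=-9
LOAD R0, [20] → R0=M[20]=5
STORE R0, [48] → M[48]=5
MUL R0, R7 → R0=5*5=25
ADD R0, R7 → R0=25+5=30
STORE R0, [56] → M[56]=30
MUL R7, R1 → R7=5*12=60
halt.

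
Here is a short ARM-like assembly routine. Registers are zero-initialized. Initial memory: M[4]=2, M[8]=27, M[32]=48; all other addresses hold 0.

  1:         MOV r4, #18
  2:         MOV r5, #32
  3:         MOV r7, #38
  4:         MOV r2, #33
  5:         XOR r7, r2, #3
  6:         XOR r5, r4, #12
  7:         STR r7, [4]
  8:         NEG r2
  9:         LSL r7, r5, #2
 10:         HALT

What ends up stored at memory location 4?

MOV r4, #18 → r4=18
MOV r5, #32 → r5=32
MOV r7, #38 → r7=38
MOV r2, #33 → r2=33
XOR r7, r2, #3 → r7=33^3=34
XOR r5, r4, #12 → r5=18^12=30
STR r7, [4] → M[4]=34
NEG r2 → r2=-(33)=-33
LSL r7, r5, #2 → r7=30<<2=120
halt.

34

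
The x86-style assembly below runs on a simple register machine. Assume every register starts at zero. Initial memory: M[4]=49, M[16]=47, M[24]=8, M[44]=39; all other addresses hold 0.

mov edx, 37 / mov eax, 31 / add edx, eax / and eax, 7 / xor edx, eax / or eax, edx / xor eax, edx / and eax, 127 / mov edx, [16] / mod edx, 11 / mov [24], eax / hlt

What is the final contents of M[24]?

edx=37
eax=31
edx=37+31=68
eax=31&7=7
edx=68^7=67
eax=7|67=71
eax=71^67=4
eax=4&127=4
edx=M[16]=47
edx=47%11=3
mov [24], eax → M[24]=4
halt.

4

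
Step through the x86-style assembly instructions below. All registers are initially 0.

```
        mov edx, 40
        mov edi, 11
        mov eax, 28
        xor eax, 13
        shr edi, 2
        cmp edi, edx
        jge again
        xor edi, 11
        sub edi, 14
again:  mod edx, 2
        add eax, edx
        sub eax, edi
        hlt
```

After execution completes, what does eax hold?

edx=40
edi=11
eax=28
eax=28^13=17
edi=11>>2=2
cmp edi, edx  (cmp 2,40)
jge again: not taken
edi=2^11=9
edi=9-14=-5
edx=40%2=0
eax=17+0=17
eax=17-(-5)=22
halt.

22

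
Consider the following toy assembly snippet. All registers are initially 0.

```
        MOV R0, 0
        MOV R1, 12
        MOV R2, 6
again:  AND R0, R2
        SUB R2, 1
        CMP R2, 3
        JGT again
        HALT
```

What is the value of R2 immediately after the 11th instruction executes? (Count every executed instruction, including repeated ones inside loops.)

after MOV R0, 0: R0=0
after MOV R1, 12: R1=12
after MOV R2, 6: R2=6
after AND R0, R2: R0=0&6=0
after SUB R2, 1: R2=6-1=5
CMP R2, 3  (cmp 5,3)
JGT again: taken
after AND R0, R2: R0=0&5=0
after SUB R2, 1: R2=5-1=4
CMP R2, 3  (cmp 4,3)
JGT again: taken
After step 11: R2 = 4.

4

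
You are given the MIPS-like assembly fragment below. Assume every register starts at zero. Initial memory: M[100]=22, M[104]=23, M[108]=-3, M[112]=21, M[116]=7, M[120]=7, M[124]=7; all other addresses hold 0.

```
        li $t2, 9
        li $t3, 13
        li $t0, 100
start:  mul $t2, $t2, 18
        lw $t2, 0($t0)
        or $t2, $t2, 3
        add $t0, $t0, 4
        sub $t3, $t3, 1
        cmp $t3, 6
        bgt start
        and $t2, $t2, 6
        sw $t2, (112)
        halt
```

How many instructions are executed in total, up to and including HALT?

$t2=9
$t3=13
$t0=100
$t2=9*18=162
$t2=M[100]=22
$t2=22|3=23
$t0=100+4=104
$t3=13-1=12
cmp $t3, 6  (cmp 12,6)
bgt start: taken
$t2=23*18=414
$t2=M[104]=23
$t2=23|3=23
$t0=104+4=108
$t3=12-1=11
cmp $t3, 6  (cmp 11,6)
bgt start: taken
$t2=23*18=414
$t2=M[108]=-3
$t2=(-3)|3=-1
$t0=108+4=112
$t3=11-1=10
cmp $t3, 6  (cmp 10,6)
bgt start: taken
$t2=(-1)*18=-18
$t2=M[112]=21
$t2=21|3=23
$t0=112+4=116
$t3=10-1=9
cmp $t3, 6  (cmp 9,6)
bgt start: taken
$t2=23*18=414
$t2=M[116]=7
$t2=7|3=7
$t0=116+4=120
$t3=9-1=8
cmp $t3, 6  (cmp 8,6)
bgt start: taken
$t2=7*18=126
$t2=M[120]=7
$t2=7|3=7
$t0=120+4=124
$t3=8-1=7
cmp $t3, 6  (cmp 7,6)
bgt start: taken
$t2=7*18=126
$t2=M[124]=7
$t2=7|3=7
$t0=124+4=128
$t3=7-1=6
cmp $t3, 6  (cmp 6,6)
bgt start: not taken
$t2=7&6=6
sw $t2, (112) → M[112]=6
halt.
Total executed instructions: 55.

55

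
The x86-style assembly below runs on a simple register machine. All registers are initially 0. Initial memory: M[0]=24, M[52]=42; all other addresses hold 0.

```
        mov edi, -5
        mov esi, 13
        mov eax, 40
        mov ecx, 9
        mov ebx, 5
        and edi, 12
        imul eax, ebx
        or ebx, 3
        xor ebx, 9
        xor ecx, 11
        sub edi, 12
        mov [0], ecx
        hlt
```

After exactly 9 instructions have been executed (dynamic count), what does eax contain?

200

edi=-5
esi=13
eax=40
ecx=9
ebx=5
edi=(-5)&12=8
eax=40*5=200
ebx=5|3=7
ebx=7^9=14
After step 9: eax = 200.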